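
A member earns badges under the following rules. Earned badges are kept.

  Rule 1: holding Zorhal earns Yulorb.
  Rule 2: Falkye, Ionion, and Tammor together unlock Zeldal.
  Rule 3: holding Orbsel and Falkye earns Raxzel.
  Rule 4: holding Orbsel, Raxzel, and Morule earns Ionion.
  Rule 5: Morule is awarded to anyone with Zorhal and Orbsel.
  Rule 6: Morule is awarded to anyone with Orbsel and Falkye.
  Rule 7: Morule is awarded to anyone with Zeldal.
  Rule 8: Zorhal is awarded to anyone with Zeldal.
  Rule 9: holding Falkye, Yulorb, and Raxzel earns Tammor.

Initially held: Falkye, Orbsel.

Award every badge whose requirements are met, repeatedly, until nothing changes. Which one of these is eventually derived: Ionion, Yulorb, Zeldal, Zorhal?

Ionion

With Orbsel and Falkye, Raxzel is earned (Rule 3).
With Orbsel and Falkye, Morule is earned (Rule 6).
With Orbsel, Raxzel, and Morule, Ionion is earned (Rule 4).
Zeldal would need Falkye, Ionion, and Tammor (Rule 2), but Tammor is never earned. Zorhal would need Zeldal (Rule 8), but Zeldal is never earned. Yulorb would need Zorhal (Rule 1), but Zorhal is never earned.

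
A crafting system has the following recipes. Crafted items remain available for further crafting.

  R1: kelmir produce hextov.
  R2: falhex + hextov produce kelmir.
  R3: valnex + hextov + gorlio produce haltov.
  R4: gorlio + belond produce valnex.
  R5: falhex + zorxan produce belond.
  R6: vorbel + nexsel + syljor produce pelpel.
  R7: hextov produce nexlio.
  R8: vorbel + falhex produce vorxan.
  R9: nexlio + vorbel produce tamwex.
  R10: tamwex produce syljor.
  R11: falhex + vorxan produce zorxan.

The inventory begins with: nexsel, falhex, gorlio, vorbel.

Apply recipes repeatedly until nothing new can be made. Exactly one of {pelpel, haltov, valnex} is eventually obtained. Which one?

Using R8, vorbel and falhex make vorxan.
Using R11, falhex and vorxan make zorxan.
Using R5, falhex and zorxan make belond.
Using R4, gorlio and belond make valnex.
haltov would need valnex, hextov, and gorlio (R3), but hextov is never obtained. pelpel would need vorbel, nexsel, and syljor (R6), but syljor is never obtained.

valnex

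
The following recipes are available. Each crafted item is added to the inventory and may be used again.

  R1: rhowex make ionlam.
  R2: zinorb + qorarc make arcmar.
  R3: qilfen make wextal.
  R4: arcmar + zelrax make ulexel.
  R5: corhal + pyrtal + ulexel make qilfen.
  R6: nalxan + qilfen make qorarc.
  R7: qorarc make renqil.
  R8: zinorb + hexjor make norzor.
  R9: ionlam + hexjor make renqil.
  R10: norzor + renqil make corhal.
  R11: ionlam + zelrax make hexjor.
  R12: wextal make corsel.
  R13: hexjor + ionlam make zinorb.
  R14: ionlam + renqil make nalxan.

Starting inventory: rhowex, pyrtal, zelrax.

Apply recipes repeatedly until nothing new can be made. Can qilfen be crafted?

qilfen would need corhal, pyrtal, and ulexel (R5), but ulexel is never obtained.

No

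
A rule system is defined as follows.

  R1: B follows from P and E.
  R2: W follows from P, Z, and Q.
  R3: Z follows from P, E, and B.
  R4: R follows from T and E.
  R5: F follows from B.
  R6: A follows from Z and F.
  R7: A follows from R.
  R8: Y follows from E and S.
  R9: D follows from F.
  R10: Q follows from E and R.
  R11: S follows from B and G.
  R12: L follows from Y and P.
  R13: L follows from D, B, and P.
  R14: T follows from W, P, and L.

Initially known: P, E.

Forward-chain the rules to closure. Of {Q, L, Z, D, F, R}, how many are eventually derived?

P and E hold, so B follows (R1).
P, E, and B hold, so Z follows (R3).
B holds, so F follows (R5).
From F, R9 gives D.
D, B, and P hold, so L follows (R13).
Q would need E and R (R10), but R is never established.
L: reached.
Z: reached.
D: reached.
F: reached.
R would need T and E (R4), but T is never established.
Reached: L, Z, D, and F — 4 of the 6.

4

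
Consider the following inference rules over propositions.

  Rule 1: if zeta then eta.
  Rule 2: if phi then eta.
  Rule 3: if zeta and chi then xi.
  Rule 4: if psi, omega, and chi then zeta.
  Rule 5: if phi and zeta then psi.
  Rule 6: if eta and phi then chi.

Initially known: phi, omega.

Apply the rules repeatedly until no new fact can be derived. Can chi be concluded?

Yes

phi holds, so eta follows (Rule 2).
From eta and phi, Rule 6 gives chi.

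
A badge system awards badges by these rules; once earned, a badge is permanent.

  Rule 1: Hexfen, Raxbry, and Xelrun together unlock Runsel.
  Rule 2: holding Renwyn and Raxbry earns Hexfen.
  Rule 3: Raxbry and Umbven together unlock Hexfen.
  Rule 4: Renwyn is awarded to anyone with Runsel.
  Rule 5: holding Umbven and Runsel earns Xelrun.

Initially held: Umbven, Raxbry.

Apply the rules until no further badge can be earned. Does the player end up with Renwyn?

No

Renwyn would need Runsel (Rule 4), but Runsel is never earned.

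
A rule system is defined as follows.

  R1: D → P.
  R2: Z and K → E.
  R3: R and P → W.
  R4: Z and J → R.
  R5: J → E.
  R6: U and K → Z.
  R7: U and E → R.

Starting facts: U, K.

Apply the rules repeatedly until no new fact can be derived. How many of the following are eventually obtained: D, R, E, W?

2

U and K hold, so Z follows (R6).
From Z and K, R2 gives E.
From U and E, R7 gives R.
No rule produces D, and it is not given.
R: reached.
E: reached.
W would need R and P (R3), but P is never established.
Reached: R and E — 2 of the 4.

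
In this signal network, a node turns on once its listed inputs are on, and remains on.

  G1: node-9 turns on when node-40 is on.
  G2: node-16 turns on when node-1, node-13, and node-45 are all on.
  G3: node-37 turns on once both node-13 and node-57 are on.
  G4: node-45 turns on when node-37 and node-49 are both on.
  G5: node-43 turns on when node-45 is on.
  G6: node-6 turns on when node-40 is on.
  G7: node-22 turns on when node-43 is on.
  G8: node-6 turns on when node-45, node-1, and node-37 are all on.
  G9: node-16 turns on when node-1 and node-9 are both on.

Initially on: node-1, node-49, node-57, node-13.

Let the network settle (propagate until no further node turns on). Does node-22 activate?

Yes

G3: node-13 and node-57 on → node-37 on.
G4: node-37 and node-49 on → node-45 on.
G5: node-45 on → node-43 on.
node-43 is on, so node-22 turns on (G7).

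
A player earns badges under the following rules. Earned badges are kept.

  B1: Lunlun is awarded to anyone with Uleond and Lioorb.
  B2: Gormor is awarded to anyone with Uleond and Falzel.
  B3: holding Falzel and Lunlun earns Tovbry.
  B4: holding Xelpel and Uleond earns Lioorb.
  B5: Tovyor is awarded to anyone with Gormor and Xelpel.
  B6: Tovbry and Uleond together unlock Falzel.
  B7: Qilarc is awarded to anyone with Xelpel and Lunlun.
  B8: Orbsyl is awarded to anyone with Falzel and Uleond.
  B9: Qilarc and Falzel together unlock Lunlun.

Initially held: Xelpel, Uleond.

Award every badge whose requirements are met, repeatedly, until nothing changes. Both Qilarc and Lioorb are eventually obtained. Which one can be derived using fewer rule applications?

Lioorb

Lioorb: With Xelpel and Uleond, Lioorb is earned (B4). [1 rule application]
Qilarc: With Xelpel and Uleond, Lioorb is earned (B4). With Uleond and Lioorb, Lunlun is earned (B1). With Xelpel and Lunlun, Qilarc is earned (B7). [3 rule applications]
Lioorb needs fewer.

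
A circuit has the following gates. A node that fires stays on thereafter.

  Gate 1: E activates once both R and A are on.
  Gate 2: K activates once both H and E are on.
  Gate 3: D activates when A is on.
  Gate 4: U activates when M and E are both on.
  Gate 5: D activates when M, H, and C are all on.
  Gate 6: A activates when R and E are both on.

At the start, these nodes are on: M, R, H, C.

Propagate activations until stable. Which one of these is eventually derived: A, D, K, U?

Gate 5: M, H, and C on → D on.
U would need M and E (Gate 4), but E never turns on. A would need R and E (Gate 6), but E never turns on. K would need H and E (Gate 2), but E never turns on.

D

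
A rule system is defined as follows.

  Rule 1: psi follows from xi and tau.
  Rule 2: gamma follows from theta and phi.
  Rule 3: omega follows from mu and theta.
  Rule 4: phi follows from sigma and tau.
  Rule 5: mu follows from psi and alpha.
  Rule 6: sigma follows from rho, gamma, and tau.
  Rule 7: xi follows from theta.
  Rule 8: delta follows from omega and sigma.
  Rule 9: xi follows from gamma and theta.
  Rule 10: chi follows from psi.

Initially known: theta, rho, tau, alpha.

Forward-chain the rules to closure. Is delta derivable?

No

delta would need omega and sigma (Rule 8), but sigma is never established.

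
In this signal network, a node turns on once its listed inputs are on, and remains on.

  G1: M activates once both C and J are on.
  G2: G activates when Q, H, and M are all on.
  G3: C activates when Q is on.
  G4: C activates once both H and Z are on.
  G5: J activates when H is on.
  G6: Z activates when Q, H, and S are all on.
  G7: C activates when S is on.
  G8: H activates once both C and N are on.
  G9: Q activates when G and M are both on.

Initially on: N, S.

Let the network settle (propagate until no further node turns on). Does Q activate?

Q would need G and M (G9), but G never turns on.

No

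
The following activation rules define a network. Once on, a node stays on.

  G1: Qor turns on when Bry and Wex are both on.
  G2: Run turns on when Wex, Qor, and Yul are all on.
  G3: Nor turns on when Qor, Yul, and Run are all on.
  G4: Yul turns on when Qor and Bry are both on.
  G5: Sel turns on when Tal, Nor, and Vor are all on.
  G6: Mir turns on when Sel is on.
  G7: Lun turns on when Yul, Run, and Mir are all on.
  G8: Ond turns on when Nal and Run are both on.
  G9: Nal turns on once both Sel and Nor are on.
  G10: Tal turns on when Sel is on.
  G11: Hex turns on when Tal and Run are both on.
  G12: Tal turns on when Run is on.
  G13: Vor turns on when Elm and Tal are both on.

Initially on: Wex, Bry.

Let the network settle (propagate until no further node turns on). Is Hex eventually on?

G1: Bry and Wex on → Qor on.
G4: Qor and Bry on → Yul on.
Wex, Qor, and Yul are on, so Run turns on (G2).
Run is on, so Tal turns on (G12).
Tal and Run are on, so Hex turns on (G11).

Yes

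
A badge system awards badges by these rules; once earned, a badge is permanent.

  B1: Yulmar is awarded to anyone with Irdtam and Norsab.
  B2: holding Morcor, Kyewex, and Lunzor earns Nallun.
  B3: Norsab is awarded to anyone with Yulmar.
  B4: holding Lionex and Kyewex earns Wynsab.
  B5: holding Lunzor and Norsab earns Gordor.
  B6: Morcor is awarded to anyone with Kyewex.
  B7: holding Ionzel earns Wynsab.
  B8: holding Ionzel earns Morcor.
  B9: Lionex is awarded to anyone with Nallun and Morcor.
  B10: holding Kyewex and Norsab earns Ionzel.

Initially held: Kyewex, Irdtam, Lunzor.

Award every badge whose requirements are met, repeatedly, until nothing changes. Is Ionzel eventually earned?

Ionzel would need Kyewex and Norsab (B10), but Norsab is never earned.

No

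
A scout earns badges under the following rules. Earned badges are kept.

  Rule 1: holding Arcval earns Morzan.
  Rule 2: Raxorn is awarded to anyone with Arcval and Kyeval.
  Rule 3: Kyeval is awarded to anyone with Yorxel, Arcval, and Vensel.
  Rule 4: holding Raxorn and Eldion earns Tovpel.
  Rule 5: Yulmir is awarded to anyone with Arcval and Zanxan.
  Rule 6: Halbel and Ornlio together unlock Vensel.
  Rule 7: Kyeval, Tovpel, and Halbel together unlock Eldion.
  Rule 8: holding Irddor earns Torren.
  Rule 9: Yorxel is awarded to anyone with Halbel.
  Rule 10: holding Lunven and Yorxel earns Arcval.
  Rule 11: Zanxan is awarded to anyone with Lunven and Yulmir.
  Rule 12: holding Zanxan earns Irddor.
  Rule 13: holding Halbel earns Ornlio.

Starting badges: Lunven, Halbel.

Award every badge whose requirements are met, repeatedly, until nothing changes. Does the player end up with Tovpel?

No

Tovpel would need Raxorn and Eldion (Rule 4), but Eldion is never earned.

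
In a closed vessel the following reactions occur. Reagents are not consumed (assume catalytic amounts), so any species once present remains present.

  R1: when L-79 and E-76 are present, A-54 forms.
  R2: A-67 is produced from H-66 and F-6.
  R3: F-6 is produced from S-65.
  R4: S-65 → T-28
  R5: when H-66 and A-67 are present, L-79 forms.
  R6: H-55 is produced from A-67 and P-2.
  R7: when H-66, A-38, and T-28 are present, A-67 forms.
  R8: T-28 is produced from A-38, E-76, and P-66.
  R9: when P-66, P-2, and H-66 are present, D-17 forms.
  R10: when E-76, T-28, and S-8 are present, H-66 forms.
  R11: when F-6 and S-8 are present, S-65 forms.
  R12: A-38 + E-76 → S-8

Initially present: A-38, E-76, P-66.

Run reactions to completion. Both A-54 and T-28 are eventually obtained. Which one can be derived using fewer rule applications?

T-28: A-38, E-76, and P-66 present → T-28 forms (R8). [1 rule application]
A-54: A-38, E-76, and P-66 present → T-28 forms (R8). A-38 and E-76 present → S-8 forms (R12). E-76, T-28, and S-8 present → H-66 forms (R10). H-66, A-38, and T-28 present → A-67 forms (R7). H-66 and A-67 present → L-79 forms (R5). L-79 and E-76 present → A-54 forms (R1). [6 rule applications]
T-28 needs fewer.

T-28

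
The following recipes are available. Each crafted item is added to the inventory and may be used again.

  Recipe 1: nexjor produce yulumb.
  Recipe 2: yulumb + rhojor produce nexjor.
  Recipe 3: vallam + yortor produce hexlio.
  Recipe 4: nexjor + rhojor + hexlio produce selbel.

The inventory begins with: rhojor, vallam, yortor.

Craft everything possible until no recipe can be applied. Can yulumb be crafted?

No

yulumb would need nexjor (Recipe 1), but nexjor is never obtained.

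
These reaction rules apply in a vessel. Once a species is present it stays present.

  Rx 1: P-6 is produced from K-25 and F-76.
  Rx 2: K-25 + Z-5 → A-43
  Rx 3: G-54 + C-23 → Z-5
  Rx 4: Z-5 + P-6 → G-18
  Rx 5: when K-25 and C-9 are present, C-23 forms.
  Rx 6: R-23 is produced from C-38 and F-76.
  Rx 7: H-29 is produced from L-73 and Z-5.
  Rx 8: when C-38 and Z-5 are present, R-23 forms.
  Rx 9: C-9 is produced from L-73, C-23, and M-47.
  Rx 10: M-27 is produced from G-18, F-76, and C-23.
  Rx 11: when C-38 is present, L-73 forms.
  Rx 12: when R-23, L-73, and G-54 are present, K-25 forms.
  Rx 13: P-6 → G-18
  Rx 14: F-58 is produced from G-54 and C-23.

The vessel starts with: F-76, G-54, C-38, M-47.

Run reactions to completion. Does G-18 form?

C-38 and F-76 present → R-23 forms (Rx 6).
C-38 present → L-73 forms (Rx 11).
R-23, L-73, and G-54 present → K-25 forms (Rx 12).
K-25 and F-76 present → P-6 forms (Rx 1).
P-6 present → G-18 forms (Rx 13).

Yes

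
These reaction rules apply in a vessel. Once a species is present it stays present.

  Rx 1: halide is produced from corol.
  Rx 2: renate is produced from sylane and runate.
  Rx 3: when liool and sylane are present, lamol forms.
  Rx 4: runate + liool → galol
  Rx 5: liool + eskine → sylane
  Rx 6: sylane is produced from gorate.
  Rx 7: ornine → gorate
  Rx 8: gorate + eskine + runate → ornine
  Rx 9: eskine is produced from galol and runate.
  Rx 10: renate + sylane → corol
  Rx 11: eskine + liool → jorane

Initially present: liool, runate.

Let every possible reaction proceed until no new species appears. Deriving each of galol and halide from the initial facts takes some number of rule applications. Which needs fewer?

galol

galol: runate and liool present → galol forms (Rx 4). [1 rule application]
halide: runate and liool present → galol forms (Rx 4). galol and runate present → eskine forms (Rx 9). liool and eskine present → sylane forms (Rx 5). sylane and runate present → renate forms (Rx 2). renate and sylane present → corol forms (Rx 10). corol present → halide forms (Rx 1). [6 rule applications]
galol needs fewer.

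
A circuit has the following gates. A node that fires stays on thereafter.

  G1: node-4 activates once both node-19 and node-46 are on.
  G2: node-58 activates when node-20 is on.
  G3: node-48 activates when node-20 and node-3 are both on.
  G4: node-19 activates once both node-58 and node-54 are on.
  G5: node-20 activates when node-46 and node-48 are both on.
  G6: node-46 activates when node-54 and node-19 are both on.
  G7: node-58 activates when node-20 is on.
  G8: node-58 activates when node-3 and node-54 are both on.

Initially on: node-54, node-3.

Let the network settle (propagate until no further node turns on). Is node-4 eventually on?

G8: node-3 and node-54 on → node-58 on.
node-58 and node-54 are on, so node-19 activates (G4).
G6: node-54 and node-19 on → node-46 on.
G1: node-19 and node-46 on → node-4 on.

Yes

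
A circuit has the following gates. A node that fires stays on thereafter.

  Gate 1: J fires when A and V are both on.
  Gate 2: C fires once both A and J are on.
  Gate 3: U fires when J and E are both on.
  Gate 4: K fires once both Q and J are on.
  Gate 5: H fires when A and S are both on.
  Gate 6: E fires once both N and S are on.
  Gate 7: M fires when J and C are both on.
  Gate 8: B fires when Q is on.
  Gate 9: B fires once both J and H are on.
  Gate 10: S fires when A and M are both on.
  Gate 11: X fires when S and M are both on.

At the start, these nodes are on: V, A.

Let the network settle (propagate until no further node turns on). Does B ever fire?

Yes

Gate 1: A and V on → J on.
A and J are on, so C fires (Gate 2).
J and C are on, so M fires (Gate 7).
Gate 10: A and M on → S on.
Gate 5: A and S on → H on.
Gate 9: J and H on → B on.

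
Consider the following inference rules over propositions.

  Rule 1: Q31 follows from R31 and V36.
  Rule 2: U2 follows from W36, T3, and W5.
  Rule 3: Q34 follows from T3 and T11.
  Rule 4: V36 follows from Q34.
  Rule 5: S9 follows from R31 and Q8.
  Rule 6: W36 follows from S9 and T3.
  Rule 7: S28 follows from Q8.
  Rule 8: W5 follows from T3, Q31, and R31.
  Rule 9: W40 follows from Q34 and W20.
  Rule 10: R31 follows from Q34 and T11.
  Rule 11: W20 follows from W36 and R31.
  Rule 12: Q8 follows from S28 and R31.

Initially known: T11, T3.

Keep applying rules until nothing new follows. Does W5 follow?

T3 and T11 hold, so Q34 follows (Rule 3).
From Q34 and T11, Rule 10 gives R31.
From Q34, Rule 4 gives V36.
R31 and V36 hold, so Q31 follows (Rule 1).
T3, Q31, and R31 hold, so W5 follows (Rule 8).

Yes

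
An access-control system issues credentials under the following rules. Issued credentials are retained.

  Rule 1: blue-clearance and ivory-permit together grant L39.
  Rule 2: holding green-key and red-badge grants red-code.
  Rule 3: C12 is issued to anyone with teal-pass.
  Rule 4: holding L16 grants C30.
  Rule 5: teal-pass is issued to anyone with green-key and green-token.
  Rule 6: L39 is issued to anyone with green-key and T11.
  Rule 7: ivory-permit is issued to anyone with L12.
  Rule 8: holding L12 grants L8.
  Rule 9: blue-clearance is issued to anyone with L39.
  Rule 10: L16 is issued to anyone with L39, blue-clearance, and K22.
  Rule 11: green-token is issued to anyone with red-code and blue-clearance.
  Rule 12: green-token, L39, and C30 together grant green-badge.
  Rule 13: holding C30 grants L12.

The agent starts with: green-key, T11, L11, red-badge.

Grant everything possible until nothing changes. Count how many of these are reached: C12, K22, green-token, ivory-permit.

Holding green-key and T11 grants L39 (Rule 6).
Holding green-key and red-badge grants red-code (Rule 2).
Holding L39 grants blue-clearance (Rule 9).
Holding red-code and blue-clearance grants green-token (Rule 11).
Holding green-key and green-token grants teal-pass (Rule 5).
Holding teal-pass grants C12 (Rule 3).
C12: reached.
No rule produces K22, and it is not given.
green-token: reached.
ivory-permit would need L12 (Rule 7), but L12 is never granted.
Reached: C12 and green-token — 2 of the 4.

2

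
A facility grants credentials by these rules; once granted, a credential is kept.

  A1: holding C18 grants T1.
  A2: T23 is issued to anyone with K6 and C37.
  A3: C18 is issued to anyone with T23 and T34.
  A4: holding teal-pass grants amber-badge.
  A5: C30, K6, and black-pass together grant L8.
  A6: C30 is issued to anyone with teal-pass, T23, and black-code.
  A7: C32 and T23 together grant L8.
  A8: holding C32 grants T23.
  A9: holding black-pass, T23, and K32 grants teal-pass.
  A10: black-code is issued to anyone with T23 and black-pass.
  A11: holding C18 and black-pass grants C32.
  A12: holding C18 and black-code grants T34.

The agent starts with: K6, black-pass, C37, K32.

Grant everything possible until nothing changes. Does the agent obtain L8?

Holding K6 and C37 grants T23 (A2).
Holding T23 and black-pass grants black-code (A10).
Holding black-pass, T23, and K32 grants teal-pass (A9).
Holding teal-pass, T23, and black-code grants C30 (A6).
Holding C30, K6, and black-pass grants L8 (A5).

Yes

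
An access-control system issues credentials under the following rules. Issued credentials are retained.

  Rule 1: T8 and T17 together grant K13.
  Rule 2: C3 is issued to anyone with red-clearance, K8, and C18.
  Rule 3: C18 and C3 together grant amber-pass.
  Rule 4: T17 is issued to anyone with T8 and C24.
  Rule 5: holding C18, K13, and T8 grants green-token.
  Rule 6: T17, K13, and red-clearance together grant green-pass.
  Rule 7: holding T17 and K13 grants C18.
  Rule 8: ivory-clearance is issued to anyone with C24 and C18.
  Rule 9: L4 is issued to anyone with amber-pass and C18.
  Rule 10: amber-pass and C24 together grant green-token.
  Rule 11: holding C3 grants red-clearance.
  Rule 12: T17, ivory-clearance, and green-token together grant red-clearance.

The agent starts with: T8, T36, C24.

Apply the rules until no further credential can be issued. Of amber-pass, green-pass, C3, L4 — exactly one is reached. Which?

green-pass

Holding T8 and C24 grants T17 (Rule 4).
Holding T8 and T17 grants K13 (Rule 1).
Holding T17 and K13 grants C18 (Rule 7).
Holding C18, K13, and T8 grants green-token (Rule 5).
Holding C24 and C18 grants ivory-clearance (Rule 8).
Holding T17, ivory-clearance, and green-token grants red-clearance (Rule 12).
Holding T17, K13, and red-clearance grants green-pass (Rule 6).
L4 would need amber-pass and C18 (Rule 9), but amber-pass is never granted. C3 would need red-clearance, K8, and C18 (Rule 2), but K8 is never granted. amber-pass would need C18 and C3 (Rule 3), but C3 is never granted.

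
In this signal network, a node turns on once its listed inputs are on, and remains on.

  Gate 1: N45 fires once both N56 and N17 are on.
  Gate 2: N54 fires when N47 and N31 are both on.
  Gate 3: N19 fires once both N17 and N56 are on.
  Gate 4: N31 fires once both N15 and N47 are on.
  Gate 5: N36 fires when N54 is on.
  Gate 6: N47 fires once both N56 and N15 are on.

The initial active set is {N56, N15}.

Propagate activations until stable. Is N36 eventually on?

Gate 6: N56 and N15 on → N47 on.
N15 and N47 are on, so N31 fires (Gate 4).
Gate 2: N47 and N31 on → N54 on.
N54 is on, so N36 fires (Gate 5).

Yes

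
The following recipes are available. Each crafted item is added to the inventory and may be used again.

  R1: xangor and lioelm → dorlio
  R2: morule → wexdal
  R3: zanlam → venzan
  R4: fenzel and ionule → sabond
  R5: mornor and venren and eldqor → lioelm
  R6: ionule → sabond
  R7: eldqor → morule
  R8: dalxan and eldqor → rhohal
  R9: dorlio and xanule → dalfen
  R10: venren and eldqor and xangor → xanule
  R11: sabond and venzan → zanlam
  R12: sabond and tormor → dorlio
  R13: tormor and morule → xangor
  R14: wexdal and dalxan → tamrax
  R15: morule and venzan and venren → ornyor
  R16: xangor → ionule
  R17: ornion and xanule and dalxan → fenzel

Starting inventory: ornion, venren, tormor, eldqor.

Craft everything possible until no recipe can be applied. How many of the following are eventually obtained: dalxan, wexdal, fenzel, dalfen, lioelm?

2

Using R7, eldqor makes morule.
Using R13, tormor and morule make xangor.
Using R2, morule makes wexdal.
Using R16, xangor makes ionule.
venren and eldqor and xangor → xanule (R10).
Using R6, ionule makes sabond.
Using R12, sabond and tormor make dorlio.
dorlio and xanule → dalfen (R9).
No rule produces dalxan, and it is not given.
wexdal: reached.
fenzel would need ornion, xanule, and dalxan (R17), but dalxan is never obtained.
dalfen: reached.
lioelm would need mornor, venren, and eldqor (R5), but mornor is never obtained.
Reached: wexdal and dalfen — 2 of the 5.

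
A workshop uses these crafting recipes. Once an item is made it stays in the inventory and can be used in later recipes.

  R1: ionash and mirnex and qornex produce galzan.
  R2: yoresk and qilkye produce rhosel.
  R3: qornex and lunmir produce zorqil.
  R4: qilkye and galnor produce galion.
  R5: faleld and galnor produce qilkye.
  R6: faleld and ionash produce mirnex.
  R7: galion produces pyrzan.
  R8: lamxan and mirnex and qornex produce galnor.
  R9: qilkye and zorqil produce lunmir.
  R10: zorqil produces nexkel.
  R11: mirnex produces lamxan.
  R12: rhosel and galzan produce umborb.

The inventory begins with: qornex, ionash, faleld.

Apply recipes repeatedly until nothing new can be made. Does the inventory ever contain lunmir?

No

lunmir would need qilkye and zorqil (R9), but zorqil is never obtained.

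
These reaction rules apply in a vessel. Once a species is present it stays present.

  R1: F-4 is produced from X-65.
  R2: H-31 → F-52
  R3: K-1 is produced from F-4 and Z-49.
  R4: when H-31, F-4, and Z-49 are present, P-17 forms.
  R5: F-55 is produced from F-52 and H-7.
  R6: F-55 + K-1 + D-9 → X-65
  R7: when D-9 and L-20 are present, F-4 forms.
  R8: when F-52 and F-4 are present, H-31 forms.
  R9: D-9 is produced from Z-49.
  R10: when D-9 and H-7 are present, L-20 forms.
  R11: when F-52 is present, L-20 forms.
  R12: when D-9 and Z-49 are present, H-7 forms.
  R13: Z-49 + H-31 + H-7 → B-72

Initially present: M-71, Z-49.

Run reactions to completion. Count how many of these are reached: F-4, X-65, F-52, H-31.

1

Z-49 present → D-9 forms (R9).
D-9 and Z-49 present → H-7 forms (R12).
D-9 and H-7 present → L-20 forms (R10).
D-9 and L-20 present → F-4 forms (R7).
F-4: reached.
X-65 would need F-55, K-1, and D-9 (R6), but F-55 never forms.
F-52 would need H-31 (R2), but H-31 never forms.
H-31 would need F-52 and F-4 (R8), but F-52 never forms.
Reached: F-4 — 1 of the 4.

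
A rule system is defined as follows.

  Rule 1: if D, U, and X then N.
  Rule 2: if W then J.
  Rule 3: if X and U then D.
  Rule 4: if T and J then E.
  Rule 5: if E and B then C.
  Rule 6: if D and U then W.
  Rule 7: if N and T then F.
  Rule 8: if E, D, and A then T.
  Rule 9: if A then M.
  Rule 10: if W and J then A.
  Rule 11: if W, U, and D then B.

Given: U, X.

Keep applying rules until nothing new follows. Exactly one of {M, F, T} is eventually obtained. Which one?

M

X and U hold, so D follows (Rule 3).
From D and U, Rule 6 gives W.
W holds, so J follows (Rule 2).
W and J hold, so A follows (Rule 10).
A holds, so M follows (Rule 9).
F would need N and T (Rule 7), but T is never established. T would need E, D, and A (Rule 8), but E is never established.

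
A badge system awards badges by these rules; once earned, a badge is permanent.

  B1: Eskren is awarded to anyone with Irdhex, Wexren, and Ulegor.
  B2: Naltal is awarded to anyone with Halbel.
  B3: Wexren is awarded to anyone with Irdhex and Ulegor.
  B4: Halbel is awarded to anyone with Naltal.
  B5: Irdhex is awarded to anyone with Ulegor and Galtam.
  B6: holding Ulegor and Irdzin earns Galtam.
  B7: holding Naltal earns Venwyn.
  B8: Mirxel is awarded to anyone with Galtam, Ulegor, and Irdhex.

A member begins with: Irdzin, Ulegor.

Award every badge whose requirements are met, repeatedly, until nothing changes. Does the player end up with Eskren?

Yes

With Ulegor and Irdzin, Galtam is earned (B6).
With Ulegor and Galtam, Irdhex is earned (B5).
With Irdhex and Ulegor, Wexren is earned (B3).
With Irdhex, Wexren, and Ulegor, Eskren is earned (B1).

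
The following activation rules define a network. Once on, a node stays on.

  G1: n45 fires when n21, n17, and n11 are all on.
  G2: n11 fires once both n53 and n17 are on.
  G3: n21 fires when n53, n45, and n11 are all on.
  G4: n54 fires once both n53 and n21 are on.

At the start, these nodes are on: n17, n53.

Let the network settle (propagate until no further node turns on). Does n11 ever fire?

G2: n53 and n17 on → n11 on.

Yes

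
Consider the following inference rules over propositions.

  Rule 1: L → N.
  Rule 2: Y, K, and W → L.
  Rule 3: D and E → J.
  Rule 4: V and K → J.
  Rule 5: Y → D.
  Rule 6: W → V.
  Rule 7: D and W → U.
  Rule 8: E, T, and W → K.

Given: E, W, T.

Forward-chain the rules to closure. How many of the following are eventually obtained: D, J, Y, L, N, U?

E, T, and W hold, so K follows (Rule 8).
From W, Rule 6 gives V.
From V and K, Rule 4 gives J.
D would need Y (Rule 5), but Y is never established.
J: reached.
No rule produces Y, and it is not given.
L would need Y, K, and W (Rule 2), but Y is never established.
N would need L (Rule 1), but L is never established.
U would need D and W (Rule 7), but D is never established.
Reached: J — 1 of the 6.

1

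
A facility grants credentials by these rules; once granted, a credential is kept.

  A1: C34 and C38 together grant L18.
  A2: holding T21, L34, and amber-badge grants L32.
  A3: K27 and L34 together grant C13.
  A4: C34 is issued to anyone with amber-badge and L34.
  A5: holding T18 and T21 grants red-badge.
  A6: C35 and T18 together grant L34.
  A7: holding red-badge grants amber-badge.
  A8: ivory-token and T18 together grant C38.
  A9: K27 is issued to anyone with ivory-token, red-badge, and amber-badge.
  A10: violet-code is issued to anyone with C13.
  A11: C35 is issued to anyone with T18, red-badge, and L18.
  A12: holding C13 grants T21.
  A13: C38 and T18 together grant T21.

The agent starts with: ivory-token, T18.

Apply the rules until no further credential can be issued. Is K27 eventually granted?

Holding ivory-token and T18 grants C38 (A8).
Holding C38 and T18 grants T21 (A13).
Holding T18 and T21 grants red-badge (A5).
Holding red-badge grants amber-badge (A7).
Holding ivory-token, red-badge, and amber-badge grants K27 (A9).

Yes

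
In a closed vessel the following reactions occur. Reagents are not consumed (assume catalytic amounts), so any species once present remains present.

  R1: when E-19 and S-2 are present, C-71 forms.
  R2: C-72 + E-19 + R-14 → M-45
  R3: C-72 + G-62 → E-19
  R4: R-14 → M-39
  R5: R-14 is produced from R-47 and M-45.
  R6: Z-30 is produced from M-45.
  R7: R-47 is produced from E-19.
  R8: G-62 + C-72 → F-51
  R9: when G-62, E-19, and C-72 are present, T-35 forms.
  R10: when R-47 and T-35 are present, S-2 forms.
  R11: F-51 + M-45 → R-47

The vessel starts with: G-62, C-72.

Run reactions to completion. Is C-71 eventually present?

Yes

C-72 and G-62 present → E-19 forms (R3).
E-19 present → R-47 forms (R7).
G-62, E-19, and C-72 present → T-35 forms (R9).
R-47 and T-35 present → S-2 forms (R10).
E-19 and S-2 present → C-71 forms (R1).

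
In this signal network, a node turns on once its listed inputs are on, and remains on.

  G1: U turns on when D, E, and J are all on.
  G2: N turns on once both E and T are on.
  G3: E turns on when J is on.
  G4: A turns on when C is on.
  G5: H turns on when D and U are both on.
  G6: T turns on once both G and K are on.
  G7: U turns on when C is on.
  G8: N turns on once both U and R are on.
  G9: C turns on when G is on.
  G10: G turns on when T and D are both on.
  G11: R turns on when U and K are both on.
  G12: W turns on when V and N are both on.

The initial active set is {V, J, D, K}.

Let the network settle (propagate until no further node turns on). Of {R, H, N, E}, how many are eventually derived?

4

G3: J on → E on.
D, E, and J are on, so U turns on (G1).
U and K are on, so R turns on (G11).
D and U are on, so H turns on (G5).
G8: U and R on → N on.
R: reached.
H: reached.
N: reached.
E: reached.
All 4 are reached.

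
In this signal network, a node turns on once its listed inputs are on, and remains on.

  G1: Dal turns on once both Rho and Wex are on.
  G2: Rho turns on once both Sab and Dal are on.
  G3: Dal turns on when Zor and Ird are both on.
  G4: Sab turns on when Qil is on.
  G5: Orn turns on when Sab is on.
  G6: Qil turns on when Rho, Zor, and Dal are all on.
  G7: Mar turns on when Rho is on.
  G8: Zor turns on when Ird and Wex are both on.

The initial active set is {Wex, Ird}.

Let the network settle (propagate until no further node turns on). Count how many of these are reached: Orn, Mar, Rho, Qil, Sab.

0

Orn would need Sab (G5), but Sab never turns on.
Mar would need Rho (G7), but Rho never turns on.
Rho would need Sab and Dal (G2), but Sab never turns on.
Qil would need Rho, Zor, and Dal (G6), but Rho never turns on.
Sab would need Qil (G4), but Qil never turns on.
None of the 5 are reached.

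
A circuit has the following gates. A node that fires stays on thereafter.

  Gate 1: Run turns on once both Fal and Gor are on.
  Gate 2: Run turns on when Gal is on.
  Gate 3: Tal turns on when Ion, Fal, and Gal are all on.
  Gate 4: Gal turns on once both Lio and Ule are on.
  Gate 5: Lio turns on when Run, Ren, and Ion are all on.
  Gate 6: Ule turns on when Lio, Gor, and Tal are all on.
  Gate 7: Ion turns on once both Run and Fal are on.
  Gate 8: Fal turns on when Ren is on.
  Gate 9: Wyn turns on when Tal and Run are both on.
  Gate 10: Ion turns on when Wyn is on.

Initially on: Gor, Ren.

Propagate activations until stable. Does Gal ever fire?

Gal would need Lio and Ule (Gate 4), but Ule never turns on.

No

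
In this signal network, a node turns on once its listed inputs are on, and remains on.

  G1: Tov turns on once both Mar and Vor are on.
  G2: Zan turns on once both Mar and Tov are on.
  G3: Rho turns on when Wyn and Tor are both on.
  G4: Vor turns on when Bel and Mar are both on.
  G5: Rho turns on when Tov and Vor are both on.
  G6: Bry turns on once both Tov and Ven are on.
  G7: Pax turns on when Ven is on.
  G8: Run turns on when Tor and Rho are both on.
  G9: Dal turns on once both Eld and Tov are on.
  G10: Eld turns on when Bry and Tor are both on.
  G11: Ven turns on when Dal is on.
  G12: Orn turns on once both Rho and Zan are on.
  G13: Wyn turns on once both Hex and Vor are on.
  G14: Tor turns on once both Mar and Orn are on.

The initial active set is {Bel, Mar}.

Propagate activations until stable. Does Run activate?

Bel and Mar are on, so Vor turns on (G4).
G1: Mar and Vor on → Tov on.
G5: Tov and Vor on → Rho on.
G2: Mar and Tov on → Zan on.
G12: Rho and Zan on → Orn on.
Mar and Orn are on, so Tor turns on (G14).
G8: Tor and Rho on → Run on.

Yes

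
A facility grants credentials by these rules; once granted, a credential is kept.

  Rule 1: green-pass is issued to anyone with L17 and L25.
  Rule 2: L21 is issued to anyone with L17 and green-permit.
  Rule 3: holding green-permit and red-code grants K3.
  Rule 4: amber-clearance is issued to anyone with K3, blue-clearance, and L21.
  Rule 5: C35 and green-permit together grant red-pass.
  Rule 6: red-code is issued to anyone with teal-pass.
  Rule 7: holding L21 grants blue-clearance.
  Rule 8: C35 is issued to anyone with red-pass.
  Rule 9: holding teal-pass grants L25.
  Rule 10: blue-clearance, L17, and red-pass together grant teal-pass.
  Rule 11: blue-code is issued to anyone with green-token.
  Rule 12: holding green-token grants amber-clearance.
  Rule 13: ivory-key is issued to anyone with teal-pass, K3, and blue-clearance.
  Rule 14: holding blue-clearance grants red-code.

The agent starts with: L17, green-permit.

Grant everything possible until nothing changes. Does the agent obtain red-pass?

No

red-pass would need C35 and green-permit (Rule 5), but C35 is never granted.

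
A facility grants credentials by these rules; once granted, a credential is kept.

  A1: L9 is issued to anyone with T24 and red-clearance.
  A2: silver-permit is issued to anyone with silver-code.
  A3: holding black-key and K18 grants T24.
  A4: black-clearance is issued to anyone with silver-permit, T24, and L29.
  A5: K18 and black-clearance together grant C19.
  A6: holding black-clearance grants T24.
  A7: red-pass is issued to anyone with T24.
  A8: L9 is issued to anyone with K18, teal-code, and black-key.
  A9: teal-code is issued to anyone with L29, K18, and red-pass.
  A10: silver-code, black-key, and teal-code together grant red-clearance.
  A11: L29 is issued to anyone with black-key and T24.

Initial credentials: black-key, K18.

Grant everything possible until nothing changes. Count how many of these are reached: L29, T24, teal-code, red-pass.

Holding black-key and K18 grants T24 (A3).
Holding black-key and T24 grants L29 (A11).
Holding T24 grants red-pass (A7).
Holding L29, K18, and red-pass grants teal-code (A9).
L29: reached.
T24: reached.
teal-code: reached.
red-pass: reached.
All 4 are reached.

4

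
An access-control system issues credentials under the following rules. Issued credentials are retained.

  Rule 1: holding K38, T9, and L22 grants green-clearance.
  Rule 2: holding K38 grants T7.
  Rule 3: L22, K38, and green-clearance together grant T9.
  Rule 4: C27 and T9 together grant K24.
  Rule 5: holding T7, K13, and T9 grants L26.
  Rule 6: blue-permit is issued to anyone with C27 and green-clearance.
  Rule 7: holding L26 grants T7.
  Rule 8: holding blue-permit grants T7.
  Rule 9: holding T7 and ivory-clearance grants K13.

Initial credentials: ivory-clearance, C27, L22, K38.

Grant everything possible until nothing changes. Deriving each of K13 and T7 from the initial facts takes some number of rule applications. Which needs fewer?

T7

T7: Holding K38 grants T7 (Rule 2). [1 rule application]
K13: Holding K38 grants T7 (Rule 2). Holding T7 and ivory-clearance grants K13 (Rule 9). [2 rule applications]
T7 needs fewer.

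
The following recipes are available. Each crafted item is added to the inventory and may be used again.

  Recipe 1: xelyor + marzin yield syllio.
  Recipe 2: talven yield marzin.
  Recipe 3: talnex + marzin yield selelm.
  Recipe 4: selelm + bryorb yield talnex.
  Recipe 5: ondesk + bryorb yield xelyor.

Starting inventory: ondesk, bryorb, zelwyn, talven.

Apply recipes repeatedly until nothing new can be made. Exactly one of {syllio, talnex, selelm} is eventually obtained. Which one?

Using Recipe 5, ondesk and bryorb make xelyor.
Using Recipe 2, talven makes marzin.
Using Recipe 1, xelyor and marzin make syllio.
selelm would need talnex and marzin (Recipe 3), but talnex is never obtained. talnex would need selelm and bryorb (Recipe 4), but selelm is never obtained.

syllio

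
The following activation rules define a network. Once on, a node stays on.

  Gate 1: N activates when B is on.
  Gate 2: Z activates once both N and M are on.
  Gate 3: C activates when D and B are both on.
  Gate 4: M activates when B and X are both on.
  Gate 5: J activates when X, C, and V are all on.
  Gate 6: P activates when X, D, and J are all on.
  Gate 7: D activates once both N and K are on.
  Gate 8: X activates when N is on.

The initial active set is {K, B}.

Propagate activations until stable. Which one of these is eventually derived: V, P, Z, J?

Gate 1: B on → N on.
Gate 8: N on → X on.
B and X are on, so M activates (Gate 4).
N and M are on, so Z activates (Gate 2).
P would need X, D, and J (Gate 6), but J never turns on. No rule produces V, and it is not given. J would need X, C, and V (Gate 5), but V never turns on.

Z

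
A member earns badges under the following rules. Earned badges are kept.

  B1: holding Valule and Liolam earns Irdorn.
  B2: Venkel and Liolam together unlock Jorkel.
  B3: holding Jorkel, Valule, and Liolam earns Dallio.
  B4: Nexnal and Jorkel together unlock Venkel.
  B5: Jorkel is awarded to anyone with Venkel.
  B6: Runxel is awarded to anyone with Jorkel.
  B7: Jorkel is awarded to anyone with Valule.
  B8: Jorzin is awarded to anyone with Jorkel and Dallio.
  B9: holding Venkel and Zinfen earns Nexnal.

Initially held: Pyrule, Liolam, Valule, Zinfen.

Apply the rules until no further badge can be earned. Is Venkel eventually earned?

Venkel would need Nexnal and Jorkel (B4), but Nexnal is never earned.

No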